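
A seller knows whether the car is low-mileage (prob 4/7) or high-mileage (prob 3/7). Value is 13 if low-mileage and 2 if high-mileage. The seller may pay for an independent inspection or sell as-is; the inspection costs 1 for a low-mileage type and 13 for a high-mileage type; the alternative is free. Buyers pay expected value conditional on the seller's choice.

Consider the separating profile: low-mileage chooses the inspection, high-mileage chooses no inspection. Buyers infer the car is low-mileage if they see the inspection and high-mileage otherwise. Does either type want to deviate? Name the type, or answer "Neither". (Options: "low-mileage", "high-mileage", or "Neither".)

Neither

The inspection pays 13; no inspection pays 2.
low-mileage: assigned the inspection, nets 13 − 1 = 12; deviating to no inspection nets 2.
high-mileage: assigned no inspection, nets 2; deviating to the inspection nets 13 − 13 = 0.
Both types strictly prefer their assigned action; no profitable deviation.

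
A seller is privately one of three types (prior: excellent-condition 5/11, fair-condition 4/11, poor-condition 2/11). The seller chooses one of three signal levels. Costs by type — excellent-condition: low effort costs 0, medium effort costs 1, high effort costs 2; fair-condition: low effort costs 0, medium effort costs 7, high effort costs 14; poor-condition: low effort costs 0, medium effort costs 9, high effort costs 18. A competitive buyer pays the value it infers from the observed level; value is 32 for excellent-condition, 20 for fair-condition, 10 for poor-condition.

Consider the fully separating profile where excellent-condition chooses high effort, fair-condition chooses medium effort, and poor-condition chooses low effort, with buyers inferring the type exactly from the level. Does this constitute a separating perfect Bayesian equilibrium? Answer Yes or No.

No

Separating prices: high effort → 32, medium effort → 20, low effort → 10.
excellent-condition (assigned high effort): low effort: 10 − 0 = 10; medium effort: 20 − 1 = 19; high effort: 32 − 2 = 30. excellent-condition stays.
fair-condition (assigned medium effort): low effort: 10 − 0 = 10; medium effort: 20 − 7 = 13; high effort: 32 − 14 = 18. fair-condition prefers high effort.
poor-condition (assigned low effort): low effort: 10 − 0 = 10; medium effort: 20 − 9 = 11; high effort: 32 − 18 = 14. poor-condition prefers high effort.
At least one type deviates; the separating profile fails.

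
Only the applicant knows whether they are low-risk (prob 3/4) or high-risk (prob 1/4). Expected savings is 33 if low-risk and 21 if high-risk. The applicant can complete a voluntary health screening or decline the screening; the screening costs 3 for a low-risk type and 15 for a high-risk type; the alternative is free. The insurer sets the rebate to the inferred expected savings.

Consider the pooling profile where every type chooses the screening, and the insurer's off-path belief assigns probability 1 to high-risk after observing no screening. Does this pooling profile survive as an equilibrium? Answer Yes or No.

On path, the insurer holds the prior and pays 3/4·33 + 1/4·21 = 30. Off path (no screening), believing high-risk, it pays 21.
low-risk: the screening nets 30 − 3 = 27; no screening nets 21. low-risk stays.
high-risk: the screening nets 30 − 15 = 15; no screening nets 21. high-risk would deviate.
A type deviates, so pooling fails.

No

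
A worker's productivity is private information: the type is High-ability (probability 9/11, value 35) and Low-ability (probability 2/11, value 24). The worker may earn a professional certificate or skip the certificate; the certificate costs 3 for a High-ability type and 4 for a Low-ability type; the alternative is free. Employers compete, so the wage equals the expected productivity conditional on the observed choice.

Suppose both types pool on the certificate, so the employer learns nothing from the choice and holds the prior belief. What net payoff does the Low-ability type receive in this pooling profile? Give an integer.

29

Pooled wage = 9/11·35 + 2/11·24 = 33.
Low-ability pays cost 4 for the certificate, so net payoff = 33 − 4 = 29.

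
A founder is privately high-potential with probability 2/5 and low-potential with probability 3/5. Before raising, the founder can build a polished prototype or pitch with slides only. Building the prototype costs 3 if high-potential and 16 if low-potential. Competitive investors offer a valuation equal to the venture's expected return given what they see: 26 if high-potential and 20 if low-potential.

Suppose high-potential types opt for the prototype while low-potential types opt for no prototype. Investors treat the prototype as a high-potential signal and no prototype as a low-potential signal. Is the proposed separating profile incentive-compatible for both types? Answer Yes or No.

Under these beliefs, the prototype earns valuation 26 and no prototype earns valuation 20.
high-potential: the prototype nets 26 − 3 = 23; no prototype nets 20. high-potential prefers the prototype.
low-potential: the prototype nets 26 − 16 = 10; no prototype nets 20. low-potential prefers no prototype.
Neither type deviates, so the separating profile is an equilibrium.

Yes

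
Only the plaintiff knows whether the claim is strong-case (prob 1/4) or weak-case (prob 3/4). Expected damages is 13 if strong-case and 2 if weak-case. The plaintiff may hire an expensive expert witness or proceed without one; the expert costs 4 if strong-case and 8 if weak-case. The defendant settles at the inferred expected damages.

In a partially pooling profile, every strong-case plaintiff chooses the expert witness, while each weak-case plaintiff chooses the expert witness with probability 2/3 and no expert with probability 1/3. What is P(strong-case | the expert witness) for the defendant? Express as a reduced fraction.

P(the expert witness) = (1/4)·1 + (3/4)·(2/3) = 3/4.
By Bayes' rule, P(strong-case | the expert witness) = (1/4) / (3/4) = 1/3.

1/3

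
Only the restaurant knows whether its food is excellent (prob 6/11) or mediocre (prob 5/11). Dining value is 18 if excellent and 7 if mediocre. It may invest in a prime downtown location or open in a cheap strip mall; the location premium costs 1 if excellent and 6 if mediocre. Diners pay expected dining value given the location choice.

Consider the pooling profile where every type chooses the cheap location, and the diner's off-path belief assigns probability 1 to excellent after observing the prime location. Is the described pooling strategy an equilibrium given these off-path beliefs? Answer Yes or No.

No

On path, the diner holds the prior and pays 6/11·18 + 5/11·7 = 13. Off path (the prime location), believing excellent, it pays 18.
excellent: the cheap location nets 13; the prime location nets 18 − 1 = 17. excellent would deviate.
mediocre: the cheap location nets 13; the prime location nets 18 − 6 = 12. mediocre stays.
A type deviates, so pooling fails.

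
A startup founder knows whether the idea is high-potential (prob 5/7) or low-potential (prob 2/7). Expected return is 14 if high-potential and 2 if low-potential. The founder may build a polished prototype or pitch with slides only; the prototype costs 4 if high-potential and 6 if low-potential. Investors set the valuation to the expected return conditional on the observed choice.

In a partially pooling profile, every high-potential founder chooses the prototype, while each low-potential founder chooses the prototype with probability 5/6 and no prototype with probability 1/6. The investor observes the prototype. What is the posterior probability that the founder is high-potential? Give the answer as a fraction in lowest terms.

P(the prototype) = (5/7)·1 + (2/7)·(5/6) = 20/21.
By Bayes' rule, P(high-potential | the prototype) = (5/7) / (20/21) = 3/4.

3/4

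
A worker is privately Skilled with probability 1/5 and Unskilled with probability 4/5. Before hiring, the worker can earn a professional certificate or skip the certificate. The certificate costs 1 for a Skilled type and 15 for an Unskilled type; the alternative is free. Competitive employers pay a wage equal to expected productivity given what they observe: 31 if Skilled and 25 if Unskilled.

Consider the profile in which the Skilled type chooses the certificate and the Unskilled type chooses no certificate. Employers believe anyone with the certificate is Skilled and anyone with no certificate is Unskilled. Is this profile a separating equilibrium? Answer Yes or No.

Under these beliefs, the certificate earns wage 31 and no certificate earns wage 25.
Skilled: the certificate nets 31 − 1 = 30; no certificate nets 25. Skilled prefers the certificate.
Unskilled: the certificate nets 31 − 15 = 16; no certificate nets 25. Unskilled prefers no certificate.
Neither type deviates, so the separating profile is an equilibrium.

Yes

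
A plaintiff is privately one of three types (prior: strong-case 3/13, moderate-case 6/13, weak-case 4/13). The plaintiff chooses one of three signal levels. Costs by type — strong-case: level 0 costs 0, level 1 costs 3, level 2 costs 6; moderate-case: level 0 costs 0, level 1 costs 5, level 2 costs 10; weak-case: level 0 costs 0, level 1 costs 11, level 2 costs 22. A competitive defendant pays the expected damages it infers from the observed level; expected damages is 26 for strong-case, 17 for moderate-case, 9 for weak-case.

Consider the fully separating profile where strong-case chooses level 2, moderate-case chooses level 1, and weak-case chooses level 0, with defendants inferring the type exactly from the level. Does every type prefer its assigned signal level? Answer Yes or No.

Separating settlements: level 2 → 26, level 1 → 17, level 0 → 9.
strong-case (assigned level 2): level 0: 9 − 0 = 9; level 1: 17 − 3 = 14; level 2: 26 − 6 = 20. strong-case stays.
moderate-case (assigned level 1): level 0: 9 − 0 = 9; level 1: 17 − 5 = 12; level 2: 26 − 10 = 16. moderate-case prefers level 2.
weak-case (assigned level 0): level 0: 9 − 0 = 9; level 1: 17 − 11 = 6; level 2: 26 − 22 = 4. weak-case stays.
At least one type deviates; the separating profile fails.

No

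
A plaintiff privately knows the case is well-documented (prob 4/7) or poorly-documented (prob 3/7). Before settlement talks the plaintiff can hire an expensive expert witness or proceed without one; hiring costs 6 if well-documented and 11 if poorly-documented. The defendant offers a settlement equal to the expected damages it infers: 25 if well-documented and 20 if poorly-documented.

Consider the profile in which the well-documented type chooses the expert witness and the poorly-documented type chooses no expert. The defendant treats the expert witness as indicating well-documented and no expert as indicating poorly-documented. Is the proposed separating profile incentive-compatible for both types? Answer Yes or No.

Under these beliefs, the expert witness earns settlement 25 and no expert earns settlement 20.
well-documented: the expert witness nets 25 − 6 = 19; no expert nets 20. well-documented would deviate to no expert.
poorly-documented: the expert witness nets 25 − 11 = 14; no expert nets 20. poorly-documented prefers no expert.
well-documented has a profitable deviation, so the profile is not an equilibrium.

No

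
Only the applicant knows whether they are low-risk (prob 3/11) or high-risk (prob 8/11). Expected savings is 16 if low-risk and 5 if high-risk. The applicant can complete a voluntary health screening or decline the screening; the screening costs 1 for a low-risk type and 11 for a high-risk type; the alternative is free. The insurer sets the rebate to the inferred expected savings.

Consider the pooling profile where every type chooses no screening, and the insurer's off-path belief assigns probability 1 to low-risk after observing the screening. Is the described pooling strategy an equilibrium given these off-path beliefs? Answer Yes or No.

On path, the insurer holds the prior and pays 3/11·16 + 8/11·5 = 8. Off path (the screening), believing low-risk, it pays 16.
low-risk: no screening nets 8; the screening nets 16 − 1 = 15. low-risk would deviate.
high-risk: no screening nets 8; the screening nets 16 − 11 = 5. high-risk stays.
A type deviates, so pooling fails.

No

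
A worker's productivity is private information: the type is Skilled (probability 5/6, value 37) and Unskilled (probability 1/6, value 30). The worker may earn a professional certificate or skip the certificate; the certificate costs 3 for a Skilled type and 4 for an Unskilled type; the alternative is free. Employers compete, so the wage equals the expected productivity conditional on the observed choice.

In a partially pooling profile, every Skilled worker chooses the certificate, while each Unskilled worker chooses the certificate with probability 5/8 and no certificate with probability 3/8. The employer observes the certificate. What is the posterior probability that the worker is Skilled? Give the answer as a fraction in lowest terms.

P(the certificate) = (5/6)·1 + (1/6)·(5/8) = 15/16.
By Bayes' rule, P(Skilled | the certificate) = (5/6) / (15/16) = 8/9.

8/9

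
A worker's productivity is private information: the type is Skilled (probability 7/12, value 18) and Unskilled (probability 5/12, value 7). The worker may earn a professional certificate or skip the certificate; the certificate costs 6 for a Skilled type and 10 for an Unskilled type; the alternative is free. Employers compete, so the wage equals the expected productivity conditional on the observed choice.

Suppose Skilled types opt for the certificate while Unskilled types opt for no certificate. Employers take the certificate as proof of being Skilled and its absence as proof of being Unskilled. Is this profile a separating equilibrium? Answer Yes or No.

No

Under these beliefs, the certificate earns wage 18 and no certificate earns wage 7.
Skilled: the certificate nets 18 − 6 = 12; no certificate nets 7. Skilled prefers the certificate.
Unskilled: the certificate nets 18 − 10 = 8; no certificate nets 7. Unskilled would deviate to the certificate.
Unskilled has a profitable deviation, so the profile is not an equilibrium.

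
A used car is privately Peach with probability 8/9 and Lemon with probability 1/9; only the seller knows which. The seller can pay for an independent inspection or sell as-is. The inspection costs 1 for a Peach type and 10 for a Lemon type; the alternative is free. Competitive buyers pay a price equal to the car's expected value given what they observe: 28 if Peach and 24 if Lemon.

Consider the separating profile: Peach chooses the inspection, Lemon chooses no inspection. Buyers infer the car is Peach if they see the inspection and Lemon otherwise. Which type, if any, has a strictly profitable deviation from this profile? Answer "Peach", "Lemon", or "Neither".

The inspection pays 28; no inspection pays 24.
Peach: assigned the inspection, nets 28 − 1 = 27; deviating to no inspection nets 24.
Lemon: assigned no inspection, nets 24; deviating to the inspection nets 28 − 10 = 18.
Both types strictly prefer their assigned action; no profitable deviation.

Neither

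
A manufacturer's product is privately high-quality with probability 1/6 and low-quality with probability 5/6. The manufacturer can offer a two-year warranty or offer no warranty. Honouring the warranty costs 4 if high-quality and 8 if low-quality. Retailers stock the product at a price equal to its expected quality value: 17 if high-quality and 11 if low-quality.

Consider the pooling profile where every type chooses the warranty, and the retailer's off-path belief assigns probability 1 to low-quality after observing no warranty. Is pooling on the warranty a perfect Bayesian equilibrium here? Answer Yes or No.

On path, the retailer holds the prior and pays 1/6·17 + 5/6·11 = 12. Off path (no warranty), believing low-quality, it pays 11.
high-quality: the warranty nets 12 − 4 = 8; no warranty nets 11. high-quality would deviate.
low-quality: the warranty nets 12 − 8 = 4; no warranty nets 11. low-quality would deviate.
A type deviates, so pooling fails.

No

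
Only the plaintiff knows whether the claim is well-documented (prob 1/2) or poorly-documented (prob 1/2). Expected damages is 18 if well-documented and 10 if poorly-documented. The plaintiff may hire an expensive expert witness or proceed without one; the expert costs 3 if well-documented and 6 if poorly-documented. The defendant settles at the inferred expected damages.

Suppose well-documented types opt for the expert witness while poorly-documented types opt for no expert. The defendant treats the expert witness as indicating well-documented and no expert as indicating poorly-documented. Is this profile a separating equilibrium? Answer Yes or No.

Under these beliefs, the expert witness earns settlement 18 and no expert earns settlement 10.
well-documented: the expert witness nets 18 − 3 = 15; no expert nets 10. well-documented prefers the expert witness.
poorly-documented: the expert witness nets 18 − 6 = 12; no expert nets 10. poorly-documented would deviate to the expert witness.
poorly-documented has a profitable deviation, so the profile is not an equilibrium.

No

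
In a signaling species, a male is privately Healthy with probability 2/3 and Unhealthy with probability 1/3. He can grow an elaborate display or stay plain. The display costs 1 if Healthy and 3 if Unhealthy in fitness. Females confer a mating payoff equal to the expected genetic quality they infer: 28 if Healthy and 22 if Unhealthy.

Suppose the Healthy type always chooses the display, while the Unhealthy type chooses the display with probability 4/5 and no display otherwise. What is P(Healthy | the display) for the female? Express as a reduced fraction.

P(the display) = (2/3)·1 + (1/3)·(4/5) = 14/15.
By Bayes' rule, P(Healthy | the display) = (2/3) / (14/15) = 5/7.

5/7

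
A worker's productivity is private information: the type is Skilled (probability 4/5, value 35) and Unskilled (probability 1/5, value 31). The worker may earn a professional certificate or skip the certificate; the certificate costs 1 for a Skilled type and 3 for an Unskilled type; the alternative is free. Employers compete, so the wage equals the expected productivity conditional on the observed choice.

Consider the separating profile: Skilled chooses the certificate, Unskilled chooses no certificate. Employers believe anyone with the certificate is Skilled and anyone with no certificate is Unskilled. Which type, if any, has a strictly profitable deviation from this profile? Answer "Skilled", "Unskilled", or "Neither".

Unskilled

The certificate pays 35; no certificate pays 31.
Skilled: assigned the certificate, nets 35 − 1 = 34; deviating to no certificate nets 31.
Unskilled: assigned no certificate, nets 31; deviating to the certificate nets 35 − 3 = 32.
The Unskilled type gains 1 by deviating.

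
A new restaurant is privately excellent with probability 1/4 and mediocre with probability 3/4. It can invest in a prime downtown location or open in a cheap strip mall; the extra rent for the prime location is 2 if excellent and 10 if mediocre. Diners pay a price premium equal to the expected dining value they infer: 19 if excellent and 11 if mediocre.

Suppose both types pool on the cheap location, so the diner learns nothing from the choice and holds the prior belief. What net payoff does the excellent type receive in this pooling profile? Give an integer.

13

Pooled price premium = 1/4·19 + 3/4·11 = 13.
excellent pays no cost for the cheap location, so net payoff = 13.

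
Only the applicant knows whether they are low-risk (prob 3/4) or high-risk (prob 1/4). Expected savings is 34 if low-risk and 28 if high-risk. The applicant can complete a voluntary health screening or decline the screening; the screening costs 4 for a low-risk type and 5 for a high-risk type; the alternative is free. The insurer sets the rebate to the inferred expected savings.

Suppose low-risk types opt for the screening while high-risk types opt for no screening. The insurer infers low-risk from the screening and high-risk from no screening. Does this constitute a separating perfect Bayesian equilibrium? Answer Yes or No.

Under these beliefs, the screening earns rebate 34 and no screening earns rebate 28.
low-risk: the screening nets 34 − 4 = 30; no screening nets 28. low-risk prefers the screening.
high-risk: the screening nets 34 − 5 = 29; no screening nets 28. high-risk would deviate to the screening.
high-risk has a profitable deviation, so the profile is not an equilibrium.

No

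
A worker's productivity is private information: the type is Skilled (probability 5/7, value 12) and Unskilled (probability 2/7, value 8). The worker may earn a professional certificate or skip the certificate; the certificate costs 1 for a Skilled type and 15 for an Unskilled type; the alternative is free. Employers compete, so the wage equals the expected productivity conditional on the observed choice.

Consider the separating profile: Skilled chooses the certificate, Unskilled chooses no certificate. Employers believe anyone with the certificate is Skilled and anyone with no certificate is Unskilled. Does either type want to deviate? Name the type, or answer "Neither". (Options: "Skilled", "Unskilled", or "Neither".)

Neither

The certificate pays 12; no certificate pays 8.
Skilled: assigned the certificate, nets 12 − 1 = 11; deviating to no certificate nets 8.
Unskilled: assigned no certificate, nets 8; deviating to the certificate nets 12 − 15 = -3.
Both types strictly prefer their assigned action; no profitable deviation.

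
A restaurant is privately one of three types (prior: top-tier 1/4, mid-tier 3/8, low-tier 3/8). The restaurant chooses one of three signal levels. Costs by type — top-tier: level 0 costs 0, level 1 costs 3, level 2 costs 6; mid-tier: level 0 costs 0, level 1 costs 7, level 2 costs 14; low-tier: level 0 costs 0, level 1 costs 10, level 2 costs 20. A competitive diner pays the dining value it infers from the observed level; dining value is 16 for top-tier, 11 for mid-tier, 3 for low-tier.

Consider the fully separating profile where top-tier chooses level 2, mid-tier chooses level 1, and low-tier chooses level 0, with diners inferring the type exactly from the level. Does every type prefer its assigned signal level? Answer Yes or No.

Separating price premiums: level 2 → 16, level 1 → 11, level 0 → 3.
top-tier (assigned level 2): level 0: 3 − 0 = 3; level 1: 11 − 3 = 8; level 2: 16 − 6 = 10. top-tier stays.
mid-tier (assigned level 1): level 0: 3 − 0 = 3; level 1: 11 − 7 = 4; level 2: 16 − 14 = 2. mid-tier stays.
low-tier (assigned level 0): level 0: 3 − 0 = 3; level 1: 11 − 10 = 1; level 2: 16 − 20 = -4. low-tier stays.
Every type prefers its assigned level; separation holds.

Yes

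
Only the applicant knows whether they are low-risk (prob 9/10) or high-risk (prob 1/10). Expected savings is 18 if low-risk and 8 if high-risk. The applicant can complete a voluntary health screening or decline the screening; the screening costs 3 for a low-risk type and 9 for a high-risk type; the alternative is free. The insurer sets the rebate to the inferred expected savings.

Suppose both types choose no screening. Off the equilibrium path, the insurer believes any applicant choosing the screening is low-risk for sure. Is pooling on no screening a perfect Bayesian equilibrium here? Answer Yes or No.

Yes

On path, the insurer holds the prior and pays 9/10·18 + 1/10·8 = 17. Off path (the screening), believing low-risk, it pays 18.
low-risk: no screening nets 17; the screening nets 18 − 3 = 15. low-risk stays.
high-risk: no screening nets 17; the screening nets 18 − 9 = 9. high-risk stays.
No type deviates, so pooling is sustained.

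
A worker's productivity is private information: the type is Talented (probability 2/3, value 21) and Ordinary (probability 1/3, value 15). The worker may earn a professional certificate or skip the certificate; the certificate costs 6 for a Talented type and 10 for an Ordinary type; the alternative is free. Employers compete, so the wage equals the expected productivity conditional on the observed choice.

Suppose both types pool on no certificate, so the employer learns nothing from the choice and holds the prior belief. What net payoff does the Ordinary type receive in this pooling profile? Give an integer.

Pooled wage = 2/3·21 + 1/3·15 = 19.
Ordinary pays no cost for no certificate, so net payoff = 19.

19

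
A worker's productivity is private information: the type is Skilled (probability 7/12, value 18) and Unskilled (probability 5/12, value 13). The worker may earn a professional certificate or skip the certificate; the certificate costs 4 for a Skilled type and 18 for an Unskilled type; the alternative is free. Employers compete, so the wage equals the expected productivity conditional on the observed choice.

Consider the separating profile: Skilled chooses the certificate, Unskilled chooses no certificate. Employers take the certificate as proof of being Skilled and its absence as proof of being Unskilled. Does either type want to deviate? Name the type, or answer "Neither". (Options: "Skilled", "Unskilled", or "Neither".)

Neither

The certificate pays 18; no certificate pays 13.
Skilled: assigned the certificate, nets 18 − 4 = 14; deviating to no certificate nets 13.
Unskilled: assigned no certificate, nets 13; deviating to the certificate nets 18 − 18 = 0.
Both types strictly prefer their assigned action; no profitable deviation.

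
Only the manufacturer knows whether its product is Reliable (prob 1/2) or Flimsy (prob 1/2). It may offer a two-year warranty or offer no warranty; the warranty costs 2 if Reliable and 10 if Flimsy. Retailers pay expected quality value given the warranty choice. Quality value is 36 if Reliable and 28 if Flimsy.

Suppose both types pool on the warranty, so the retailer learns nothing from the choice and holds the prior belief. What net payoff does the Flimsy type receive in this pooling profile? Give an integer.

22

Pooled price = 1/2·36 + 1/2·28 = 32.
Flimsy pays cost 10 for the warranty, so net payoff = 32 − 10 = 22.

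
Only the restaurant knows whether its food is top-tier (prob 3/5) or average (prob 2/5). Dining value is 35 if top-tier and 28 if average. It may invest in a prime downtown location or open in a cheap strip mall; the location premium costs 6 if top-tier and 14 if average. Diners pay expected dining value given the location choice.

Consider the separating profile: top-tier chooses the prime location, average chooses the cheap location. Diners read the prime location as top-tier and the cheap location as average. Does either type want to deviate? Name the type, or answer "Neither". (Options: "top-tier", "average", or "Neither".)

Neither

The prime location pays 35; the cheap location pays 28.
top-tier: assigned the prime location, nets 35 − 6 = 29; deviating to the cheap location nets 28.
average: assigned the cheap location, nets 28; deviating to the prime location nets 35 − 14 = 21.
Both types strictly prefer their assigned action; no profitable deviation.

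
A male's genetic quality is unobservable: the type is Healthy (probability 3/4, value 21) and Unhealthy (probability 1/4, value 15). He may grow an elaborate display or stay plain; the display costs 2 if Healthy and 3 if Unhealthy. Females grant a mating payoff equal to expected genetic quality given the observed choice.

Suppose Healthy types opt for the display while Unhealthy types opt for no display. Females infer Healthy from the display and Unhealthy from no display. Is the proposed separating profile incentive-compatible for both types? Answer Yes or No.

Under these beliefs, the display earns mating payoff 21 and no display earns mating payoff 15.
Healthy: the display nets 21 − 2 = 19; no display nets 15. Healthy prefers the display.
Unhealthy: the display nets 21 − 3 = 18; no display nets 15. Unhealthy would deviate to the display.
Unhealthy has a profitable deviation, so the profile is not an equilibrium.

No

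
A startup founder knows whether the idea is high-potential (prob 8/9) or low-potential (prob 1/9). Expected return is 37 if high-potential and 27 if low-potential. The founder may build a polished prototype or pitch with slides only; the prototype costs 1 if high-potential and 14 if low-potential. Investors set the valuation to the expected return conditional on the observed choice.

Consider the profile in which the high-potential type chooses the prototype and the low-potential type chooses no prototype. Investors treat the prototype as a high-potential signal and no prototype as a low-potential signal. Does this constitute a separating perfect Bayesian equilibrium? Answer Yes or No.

Yes

Under these beliefs, the prototype earns valuation 37 and no prototype earns valuation 27.
high-potential: the prototype nets 37 − 1 = 36; no prototype nets 27. high-potential prefers the prototype.
low-potential: the prototype nets 37 − 14 = 23; no prototype nets 27. low-potential prefers no prototype.
Neither type deviates, so the separating profile is an equilibrium.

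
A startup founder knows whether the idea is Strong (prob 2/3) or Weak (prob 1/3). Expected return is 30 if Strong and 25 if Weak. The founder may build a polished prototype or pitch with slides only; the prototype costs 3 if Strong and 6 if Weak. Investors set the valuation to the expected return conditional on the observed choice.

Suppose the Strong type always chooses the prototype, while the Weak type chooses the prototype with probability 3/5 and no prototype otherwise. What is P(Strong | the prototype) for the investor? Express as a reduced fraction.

P(the prototype) = (2/3)·1 + (1/3)·(3/5) = 13/15.
By Bayes' rule, P(Strong | the prototype) = (2/3) / (13/15) = 10/13.

10/13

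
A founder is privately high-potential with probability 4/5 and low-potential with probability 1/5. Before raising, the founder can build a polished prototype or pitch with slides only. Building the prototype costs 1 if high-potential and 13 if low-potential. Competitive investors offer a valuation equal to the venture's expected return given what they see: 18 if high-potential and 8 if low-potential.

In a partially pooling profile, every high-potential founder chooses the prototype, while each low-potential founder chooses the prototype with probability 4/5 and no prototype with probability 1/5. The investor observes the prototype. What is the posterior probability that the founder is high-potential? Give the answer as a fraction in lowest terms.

5/6

P(the prototype) = (4/5)·1 + (1/5)·(4/5) = 24/25.
By Bayes' rule, P(high-potential | the prototype) = (4/5) / (24/25) = 5/6.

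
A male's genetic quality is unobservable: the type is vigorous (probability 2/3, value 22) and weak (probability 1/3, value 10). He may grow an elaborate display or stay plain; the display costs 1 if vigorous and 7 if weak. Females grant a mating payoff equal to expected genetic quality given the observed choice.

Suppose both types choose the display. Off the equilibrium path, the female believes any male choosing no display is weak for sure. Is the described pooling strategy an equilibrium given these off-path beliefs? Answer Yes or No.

On path, the female holds the prior and pays 2/3·22 + 1/3·10 = 18. Off path (no display), believing weak, it pays 10.
vigorous: the display nets 18 − 1 = 17; no display nets 10. vigorous stays.
weak: the display nets 18 − 7 = 11; no display nets 10. weak stays.
No type deviates, so pooling is sustained.

Yes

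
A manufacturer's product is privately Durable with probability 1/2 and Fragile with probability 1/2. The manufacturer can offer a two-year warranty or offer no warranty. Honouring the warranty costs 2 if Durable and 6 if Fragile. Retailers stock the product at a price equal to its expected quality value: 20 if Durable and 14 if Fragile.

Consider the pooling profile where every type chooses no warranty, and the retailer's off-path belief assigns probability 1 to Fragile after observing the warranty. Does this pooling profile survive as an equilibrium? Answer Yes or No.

On path, the retailer holds the prior and pays 1/2·20 + 1/2·14 = 17. Off path (the warranty), believing Fragile, it pays 14.
Durable: no warranty nets 17; the warranty nets 14 − 2 = 12. Durable stays.
Fragile: no warranty nets 17; the warranty nets 14 − 6 = 8. Fragile stays.
No type deviates, so pooling is sustained.

Yes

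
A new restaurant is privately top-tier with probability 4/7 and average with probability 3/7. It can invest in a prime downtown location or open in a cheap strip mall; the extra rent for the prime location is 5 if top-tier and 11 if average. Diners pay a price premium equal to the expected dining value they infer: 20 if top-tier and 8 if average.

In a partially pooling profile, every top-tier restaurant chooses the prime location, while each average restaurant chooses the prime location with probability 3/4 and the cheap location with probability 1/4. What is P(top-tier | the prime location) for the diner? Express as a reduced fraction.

P(the prime location) = (4/7)·1 + (3/7)·(3/4) = 25/28.
By Bayes' rule, P(top-tier | the prime location) = (4/7) / (25/28) = 16/25.

16/25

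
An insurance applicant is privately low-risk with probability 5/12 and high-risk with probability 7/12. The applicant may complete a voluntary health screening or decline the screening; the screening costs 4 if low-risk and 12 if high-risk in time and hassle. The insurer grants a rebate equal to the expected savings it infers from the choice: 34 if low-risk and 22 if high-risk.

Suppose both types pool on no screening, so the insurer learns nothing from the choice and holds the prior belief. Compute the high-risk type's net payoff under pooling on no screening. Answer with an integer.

Pooled rebate = 5/12·34 + 7/12·22 = 27.
high-risk pays no cost for no screening, so net payoff = 27.

27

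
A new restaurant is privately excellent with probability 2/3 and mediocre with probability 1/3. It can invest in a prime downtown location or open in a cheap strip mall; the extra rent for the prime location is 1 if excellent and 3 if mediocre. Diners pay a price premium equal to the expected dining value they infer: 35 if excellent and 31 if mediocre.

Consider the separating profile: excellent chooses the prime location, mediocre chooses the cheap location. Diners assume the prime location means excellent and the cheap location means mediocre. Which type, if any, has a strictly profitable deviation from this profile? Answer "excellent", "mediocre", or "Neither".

mediocre

The prime location pays 35; the cheap location pays 31.
excellent: assigned the prime location, nets 35 − 1 = 34; deviating to the cheap location nets 31.
mediocre: assigned the cheap location, nets 31; deviating to the prime location nets 35 − 3 = 32.
The mediocre type gains 1 by deviating.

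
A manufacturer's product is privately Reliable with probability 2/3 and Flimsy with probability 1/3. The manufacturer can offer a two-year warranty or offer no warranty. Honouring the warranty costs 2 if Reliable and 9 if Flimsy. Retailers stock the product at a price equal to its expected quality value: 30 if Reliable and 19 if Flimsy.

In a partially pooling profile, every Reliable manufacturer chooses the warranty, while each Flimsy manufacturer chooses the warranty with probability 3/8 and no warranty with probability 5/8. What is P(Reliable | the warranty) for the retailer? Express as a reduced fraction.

P(the warranty) = (2/3)·1 + (1/3)·(3/8) = 19/24.
By Bayes' rule, P(Reliable | the warranty) = (2/3) / (19/24) = 16/19.

16/19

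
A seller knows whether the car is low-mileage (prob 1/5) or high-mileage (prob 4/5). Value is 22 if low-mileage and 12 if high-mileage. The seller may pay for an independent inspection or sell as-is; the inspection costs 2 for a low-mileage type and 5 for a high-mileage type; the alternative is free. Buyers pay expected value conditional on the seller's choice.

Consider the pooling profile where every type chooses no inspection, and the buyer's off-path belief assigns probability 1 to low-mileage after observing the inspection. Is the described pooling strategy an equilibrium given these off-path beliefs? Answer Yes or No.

No

On path, the buyer holds the prior and pays 1/5·22 + 4/5·12 = 14. Off path (the inspection), believing low-mileage, it pays 22.
low-mileage: no inspection nets 14; the inspection nets 22 − 2 = 20. low-mileage would deviate.
high-mileage: no inspection nets 14; the inspection nets 22 − 5 = 17. high-mileage would deviate.
A type deviates, so pooling fails.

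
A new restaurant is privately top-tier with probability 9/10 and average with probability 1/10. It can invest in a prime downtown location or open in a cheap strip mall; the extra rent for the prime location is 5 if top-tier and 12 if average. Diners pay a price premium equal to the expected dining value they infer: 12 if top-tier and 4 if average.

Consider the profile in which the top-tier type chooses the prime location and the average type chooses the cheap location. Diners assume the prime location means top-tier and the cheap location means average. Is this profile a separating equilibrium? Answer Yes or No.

Yes

Under these beliefs, the prime location earns price premium 12 and the cheap location earns price premium 4.
top-tier: the prime location nets 12 − 5 = 7; the cheap location nets 4. top-tier prefers the prime location.
average: the prime location nets 12 − 12 = 0; the cheap location nets 4. average prefers the cheap location.
Neither type deviates, so the separating profile is an equilibrium.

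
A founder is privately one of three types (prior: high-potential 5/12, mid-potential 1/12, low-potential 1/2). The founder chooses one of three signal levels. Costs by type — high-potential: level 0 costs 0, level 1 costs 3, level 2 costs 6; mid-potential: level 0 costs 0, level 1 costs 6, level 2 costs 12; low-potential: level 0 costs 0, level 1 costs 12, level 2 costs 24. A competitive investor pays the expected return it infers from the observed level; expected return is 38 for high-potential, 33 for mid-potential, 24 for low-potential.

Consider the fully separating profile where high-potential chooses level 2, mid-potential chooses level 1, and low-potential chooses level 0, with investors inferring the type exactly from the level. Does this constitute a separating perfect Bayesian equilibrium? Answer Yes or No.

Yes

Separating valuations: level 2 → 38, level 1 → 33, level 0 → 24.
high-potential (assigned level 2): level 0: 24 − 0 = 24; level 1: 33 − 3 = 30; level 2: 38 − 6 = 32. high-potential stays.
mid-potential (assigned level 1): level 0: 24 − 0 = 24; level 1: 33 − 6 = 27; level 2: 38 − 12 = 26. mid-potential stays.
low-potential (assigned level 0): level 0: 24 − 0 = 24; level 1: 33 − 12 = 21; level 2: 38 − 24 = 14. low-potential stays.
Every type prefers its assigned level; separation holds.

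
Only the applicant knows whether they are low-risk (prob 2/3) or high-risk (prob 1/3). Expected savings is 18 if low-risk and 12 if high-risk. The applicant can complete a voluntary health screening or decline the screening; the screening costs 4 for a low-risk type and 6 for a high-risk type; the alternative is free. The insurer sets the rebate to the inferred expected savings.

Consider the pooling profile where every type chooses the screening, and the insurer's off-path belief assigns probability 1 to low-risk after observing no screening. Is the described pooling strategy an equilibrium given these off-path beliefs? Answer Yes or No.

No

On path, the insurer holds the prior and pays 2/3·18 + 1/3·12 = 16. Off path (no screening), believing low-risk, it pays 18.
low-risk: the screening nets 16 − 4 = 12; no screening nets 18. low-risk would deviate.
high-risk: the screening nets 16 − 6 = 10; no screening nets 18. high-risk would deviate.
A type deviates, so pooling fails.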